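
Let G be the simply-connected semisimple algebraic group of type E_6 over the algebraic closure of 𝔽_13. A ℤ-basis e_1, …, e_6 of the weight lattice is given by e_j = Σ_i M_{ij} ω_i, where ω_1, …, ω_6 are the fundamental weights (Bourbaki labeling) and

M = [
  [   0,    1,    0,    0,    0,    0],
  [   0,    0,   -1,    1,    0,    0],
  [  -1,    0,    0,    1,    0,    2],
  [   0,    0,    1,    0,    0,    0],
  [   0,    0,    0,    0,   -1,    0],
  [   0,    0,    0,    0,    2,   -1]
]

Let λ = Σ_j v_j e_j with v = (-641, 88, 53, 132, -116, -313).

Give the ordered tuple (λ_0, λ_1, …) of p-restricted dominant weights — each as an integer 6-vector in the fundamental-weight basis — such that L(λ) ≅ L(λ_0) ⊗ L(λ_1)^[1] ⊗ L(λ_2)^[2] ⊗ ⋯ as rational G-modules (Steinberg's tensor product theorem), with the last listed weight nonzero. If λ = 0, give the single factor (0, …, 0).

In the fundamental-weight basis, λ has coordinates c = M·v (v = (-641, 88, 53, 132, -116, -313)):
  c_1 = (0)·(-641) + (1)·(88) + (0)·(53) + (0)·(132) + (0)·(-116) + (0)·(-313) = 88
  c_2 = (0)·(-641) + (0)·(88) + (-1)·(53) + (1)·(132) + (0)·(-116) + (0)·(-313) = 79
  c_3 = (-1)·(-641) + (0)·(88) + (0)·(53) + (1)·(132) + (0)·(-116) + (2)·(-313) = 147
  c_4 = (0)·(-641) + (0)·(88) + (1)·(53) + (0)·(132) + (0)·(-116) + (0)·(-313) = 53
  c_5 = (0)·(-641) + (0)·(88) + (0)·(53) + (0)·(132) + (-1)·(-116) + (0)·(-313) = 116
  c_6 = (0)·(-641) + (0)·(88) + (0)·(53) + (0)·(132) + (2)·(-116) + (-1)·(-313) = 81
Expand coordinatewise in base 13:
  c_1 = 88 = 10·13^0 + 6·13^1
  c_2 = 79 = 1·13^0 + 6·13^1
  c_3 = 147 = 4·13^0 + 11·13^1
  c_4 = 53 = 1·13^0 + 4·13^1
  c_5 = 116 = 12·13^0 + 8·13^1
  c_6 = 81 = 3·13^0 + 6·13^1
p-restricted factor λ_0 = (10, 1, 4, 1, 12, 3)
p-restricted factor λ_1 = (6, 6, 11, 4, 8, 6)

((10, 1, 4, 1, 12, 3), (6, 6, 11, 4, 8, 6))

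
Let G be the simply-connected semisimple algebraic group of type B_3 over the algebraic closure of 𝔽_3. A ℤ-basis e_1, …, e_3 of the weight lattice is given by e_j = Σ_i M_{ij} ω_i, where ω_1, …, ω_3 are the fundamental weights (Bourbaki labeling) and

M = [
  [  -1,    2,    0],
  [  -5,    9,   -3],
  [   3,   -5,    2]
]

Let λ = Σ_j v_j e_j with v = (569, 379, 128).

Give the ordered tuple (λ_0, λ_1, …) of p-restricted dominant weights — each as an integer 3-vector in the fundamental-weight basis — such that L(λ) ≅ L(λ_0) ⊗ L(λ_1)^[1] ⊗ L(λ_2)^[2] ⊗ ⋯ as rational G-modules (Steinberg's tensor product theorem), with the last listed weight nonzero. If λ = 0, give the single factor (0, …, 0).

((0, 2, 2), (0, 0, 1), (0, 2, 1), (1, 0, 2), (2, 2, 0))

Compute c_i = Σ_j M_{ij} v_j with v = (569, 379, 128):
  c_1 = (-1)·(569) + (2)·(379) + (0)·(128) = 189
  c_2 = (-5)·(569) + (9)·(379) + (-3)·(128) = 182
  c_3 = (3)·(569) + (-5)·(379) + (2)·(128) = 68
Base-3 expansion of each c_i:
  c_1 = 189 = 0·3^0 + 0·3^1 + 0·3^2 + 1·3^3 + 2·3^4
  c_2 = 182 = 2·3^0 + 0·3^1 + 2·3^2 + 0·3^3 + 2·3^4
  c_3 = 68 = 2·3^0 + 1·3^1 + 1·3^2 + 2·3^3
λ_0 = (0, 2, 2)
λ_1 = (0, 0, 1)
λ_2 = (0, 2, 1)
λ_3 = (1, 0, 2)
λ_4 = (2, 2, 0)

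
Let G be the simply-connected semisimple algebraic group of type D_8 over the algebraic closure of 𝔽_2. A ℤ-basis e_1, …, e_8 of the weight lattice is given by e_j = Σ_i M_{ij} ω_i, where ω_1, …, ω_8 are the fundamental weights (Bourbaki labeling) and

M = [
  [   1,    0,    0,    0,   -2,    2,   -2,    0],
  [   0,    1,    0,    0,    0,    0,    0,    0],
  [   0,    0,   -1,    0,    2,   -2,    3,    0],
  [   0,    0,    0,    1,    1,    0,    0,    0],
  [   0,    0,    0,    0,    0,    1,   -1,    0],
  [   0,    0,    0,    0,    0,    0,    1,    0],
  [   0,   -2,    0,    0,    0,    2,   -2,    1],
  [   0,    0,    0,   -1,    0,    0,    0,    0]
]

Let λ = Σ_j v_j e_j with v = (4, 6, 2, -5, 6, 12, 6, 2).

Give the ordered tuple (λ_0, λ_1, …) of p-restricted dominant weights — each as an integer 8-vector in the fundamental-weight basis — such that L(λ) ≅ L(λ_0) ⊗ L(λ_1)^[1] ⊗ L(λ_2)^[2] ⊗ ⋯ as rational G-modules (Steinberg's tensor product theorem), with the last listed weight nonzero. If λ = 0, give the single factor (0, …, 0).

ω-coordinates c = M·v, v = (4, 6, 2, -5, 6, 12, 6, 2):
  c_1 = (1)·(4) + (0)·(6) + (0)·(2) + (0)·(-5) + (-2)·(6) + (2)·(12) + (-2)·(6) + (0)·(2) = 4
  c_2 = (0)·(4) + (1)·(6) + (0)·(2) + (0)·(-5) + (0)·(6) + (0)·(12) + (0)·(6) + (0)·(2) = 6
  c_3 = (0)·(4) + (0)·(6) + (-1)·(2) + (0)·(-5) + (2)·(6) + (-2)·(12) + (3)·(6) + (0)·(2) = 4
  c_4 = (0)·(4) + (0)·(6) + (0)·(2) + (1)·(-5) + (1)·(6) + (0)·(12) + (0)·(6) + (0)·(2) = 1
  c_5 = (0)·(4) + (0)·(6) + (0)·(2) + (0)·(-5) + (0)·(6) + (1)·(12) + (-1)·(6) + (0)·(2) = 6
  c_6 = (0)·(4) + (0)·(6) + (0)·(2) + (0)·(-5) + (0)·(6) + (0)·(12) + (1)·(6) + (0)·(2) = 6
  c_7 = (0)·(4) + (-2)·(6) + (0)·(2) + (0)·(-5) + (0)·(6) + (2)·(12) + (-2)·(6) + (1)·(2) = 2
  c_8 = (0)·(4) + (0)·(6) + (0)·(2) + (-1)·(-5) + (0)·(6) + (0)·(12) + (0)·(6) + (0)·(2) = 5
p = 2; digits c_i = Σ_j d_{ij}·2^j, 0 ≤ d_{ij} < 2:
  c_1 = 4 = 0·2^0 + 0·2^1 + 1·2^2
  c_2 = 6 = 0·2^0 + 1·2^1 + 1·2^2
  c_3 = 4 = 0·2^0 + 0·2^1 + 1·2^2
  c_4 = 1 = 1·2^0
  c_5 = 6 = 0·2^0 + 1·2^1 + 1·2^2
  c_6 = 6 = 0·2^0 + 1·2^1 + 1·2^2
  c_7 = 2 = 0·2^0 + 1·2^1
  c_8 = 5 = 1·2^0 + 0·2^1 + 1·2^2
Factor λ_0 = (0, 0, 0, 1, 0, 0, 0, 1)
Factor λ_1 = (0, 1, 0, 0, 1, 1, 1, 0)
Factor λ_2 = (1, 1, 1, 0, 1, 1, 0, 1)

((0, 0, 0, 1, 0, 0, 0, 1), (0, 1, 0, 0, 1, 1, 1, 0), (1, 1, 1, 0, 1, 1, 0, 1))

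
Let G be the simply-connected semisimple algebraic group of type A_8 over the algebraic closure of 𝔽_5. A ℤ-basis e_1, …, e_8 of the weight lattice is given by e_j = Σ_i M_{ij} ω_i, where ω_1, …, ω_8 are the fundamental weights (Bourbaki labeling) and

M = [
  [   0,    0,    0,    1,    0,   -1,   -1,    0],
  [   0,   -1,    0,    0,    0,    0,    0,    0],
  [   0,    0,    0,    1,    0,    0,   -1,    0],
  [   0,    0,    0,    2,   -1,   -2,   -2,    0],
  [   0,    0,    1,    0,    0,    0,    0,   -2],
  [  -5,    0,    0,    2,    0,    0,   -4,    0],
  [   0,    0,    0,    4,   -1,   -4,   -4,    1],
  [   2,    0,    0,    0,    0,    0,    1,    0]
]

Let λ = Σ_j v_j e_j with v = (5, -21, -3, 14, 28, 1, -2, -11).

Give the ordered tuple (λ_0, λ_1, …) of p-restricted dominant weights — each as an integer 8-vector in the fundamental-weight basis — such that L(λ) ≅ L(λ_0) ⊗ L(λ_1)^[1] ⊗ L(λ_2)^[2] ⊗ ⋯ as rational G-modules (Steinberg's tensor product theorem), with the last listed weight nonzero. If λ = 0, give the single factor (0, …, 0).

((0, 1, 1, 2, 4, 1, 1, 3), (3, 4, 3, 0, 3, 2, 4, 1))

Converting to the ω-basis (c_i = row i of M dotted with v = (5, -21, -3, 14, 28, 1, -2, -11)):
  c_1 = (0)·(5) + (0)·(-21) + (0)·(-3) + (1)·(14) + (0)·(28) + (-1)·(1) + (-1)·(-2) + (0)·(-11) = 15
  c_2 = (0)·(5) + (-1)·(-21) + (0)·(-3) + (0)·(14) + (0)·(28) + (0)·(1) + (0)·(-2) + (0)·(-11) = 21
  c_3 = (0)·(5) + (0)·(-21) + (0)·(-3) + (1)·(14) + (0)·(28) + (0)·(1) + (-1)·(-2) + (0)·(-11) = 16
  c_4 = (0)·(5) + (0)·(-21) + (0)·(-3) + (2)·(14) + (-1)·(28) + (-2)·(1) + (-2)·(-2) + (0)·(-11) = 2
  c_5 = (0)·(5) + (0)·(-21) + (1)·(-3) + (0)·(14) + (0)·(28) + (0)·(1) + (0)·(-2) + (-2)·(-11) = 19
  c_6 = (-5)·(5) + (0)·(-21) + (0)·(-3) + (2)·(14) + (0)·(28) + (0)·(1) + (-4)·(-2) + (0)·(-11) = 11
  c_7 = (0)·(5) + (0)·(-21) + (0)·(-3) + (4)·(14) + (-1)·(28) + (-4)·(1) + (-4)·(-2) + (1)·(-11) = 21
  c_8 = (2)·(5) + (0)·(-21) + (0)·(-3) + (0)·(14) + (0)·(28) + (0)·(1) + (1)·(-2) + (0)·(-11) = 8
Expand coordinatewise in base 5:
  c_1 = 15 = 0·5^0 + 3·5^1
  c_2 = 21 = 1·5^0 + 4·5^1
  c_3 = 16 = 1·5^0 + 3·5^1
  c_4 = 2 = 2·5^0
  c_5 = 19 = 4·5^0 + 3·5^1
  c_6 = 11 = 1·5^0 + 2·5^1
  c_7 = 21 = 1·5^0 + 4·5^1
  c_8 = 8 = 3·5^0 + 1·5^1
Factor λ_0 = (0, 1, 1, 2, 4, 1, 1, 3)
Factor λ_1 = (3, 4, 3, 0, 3, 2, 4, 1)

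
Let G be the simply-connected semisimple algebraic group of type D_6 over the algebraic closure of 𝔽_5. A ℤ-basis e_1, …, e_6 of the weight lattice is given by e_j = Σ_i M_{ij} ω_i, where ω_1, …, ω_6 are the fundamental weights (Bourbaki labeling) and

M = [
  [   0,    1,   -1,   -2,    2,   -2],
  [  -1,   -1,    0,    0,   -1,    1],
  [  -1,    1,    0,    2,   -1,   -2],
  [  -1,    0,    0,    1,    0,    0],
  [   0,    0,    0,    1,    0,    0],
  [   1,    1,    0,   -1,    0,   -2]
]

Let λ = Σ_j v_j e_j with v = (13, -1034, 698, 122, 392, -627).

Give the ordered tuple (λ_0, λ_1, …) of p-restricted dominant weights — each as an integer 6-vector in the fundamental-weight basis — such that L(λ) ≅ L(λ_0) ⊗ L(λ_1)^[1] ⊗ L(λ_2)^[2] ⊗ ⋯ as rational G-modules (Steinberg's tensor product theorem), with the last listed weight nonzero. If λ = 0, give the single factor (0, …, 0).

((2, 2, 4, 4, 2, 1), (2, 0, 1, 1, 4, 2), (2, 0, 2, 4, 4, 4))

ω-coordinates c = M·v, v = (13, -1034, 698, 122, 392, -627):
  c_1 = 0·13 + (1)·(-1034) + (-1)·(698) + (-2)·(122) + 2·392 + (-2)·(-627) = 62
  c_2 = (-1)·(13) + (-1)·(-1034) + 0·698 + 0·122 + (-1)·(392) + (1)·(-627) = 2
  c_3 = (-1)·(13) + (1)·(-1034) + 0·698 + 2·122 + (-1)·(392) + (-2)·(-627) = 59
  c_4 = (-1)·(13) + (0)·(-1034) + 0·698 + 1·122 + 0·392 + (0)·(-627) = 109
  c_5 = 0·13 + (0)·(-1034) + 0·698 + 1·122 + 0·392 + (0)·(-627) = 122
  c_6 = 1·13 + (1)·(-1034) + 0·698 + (-1)·(122) + 0·392 + (-2)·(-627) = 111
Base-5 expansion of each c_i:
  c_1 = 62 = 2·5^0 + 2·5^1 + 2·5^2
  c_2 = 2 = 2·5^0
  c_3 = 59 = 4·5^0 + 1·5^1 + 2·5^2
  c_4 = 109 = 4·5^0 + 1·5^1 + 4·5^2
  c_5 = 122 = 2·5^0 + 4·5^1 + 4·5^2
  c_6 = 111 = 1·5^0 + 2·5^1 + 4·5^2
λ_0 = (2, 2, 4, 4, 2, 1)
λ_1 = (2, 0, 1, 1, 4, 2)
λ_2 = (2, 0, 2, 4, 4, 4)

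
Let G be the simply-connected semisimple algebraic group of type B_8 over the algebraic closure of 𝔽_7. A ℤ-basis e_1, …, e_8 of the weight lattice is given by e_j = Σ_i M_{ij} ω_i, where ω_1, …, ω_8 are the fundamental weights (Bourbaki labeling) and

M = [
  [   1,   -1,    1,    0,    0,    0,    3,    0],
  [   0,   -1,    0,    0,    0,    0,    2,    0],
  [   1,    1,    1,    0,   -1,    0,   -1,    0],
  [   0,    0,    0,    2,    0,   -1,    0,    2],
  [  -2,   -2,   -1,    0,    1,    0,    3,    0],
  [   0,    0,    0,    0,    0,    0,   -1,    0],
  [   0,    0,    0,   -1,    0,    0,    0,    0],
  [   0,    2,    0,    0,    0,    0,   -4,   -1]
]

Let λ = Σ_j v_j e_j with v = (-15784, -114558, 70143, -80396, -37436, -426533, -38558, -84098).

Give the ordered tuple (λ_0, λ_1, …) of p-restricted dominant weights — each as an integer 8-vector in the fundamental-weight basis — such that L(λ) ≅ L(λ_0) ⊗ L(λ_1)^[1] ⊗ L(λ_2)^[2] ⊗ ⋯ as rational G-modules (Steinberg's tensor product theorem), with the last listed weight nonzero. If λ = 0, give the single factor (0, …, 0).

((1, 6, 3, 0, 2, 2, 1, 2), (4, 0, 2, 5, 6, 6, 5, 0), (1, 1, 0, 2, 0, 2, 2, 6), (1, 4, 4, 4, 4, 0, 3, 5), (1, 1, 6, 5, 1, 2, 5, 3), (3, 2, 0, 5, 2, 2, 4, 0))

Converting to the ω-basis (c_i = row i of M dotted with v = (-15784, -114558, 70143, -80396, -37436, -426533, -38558, -84098)):
  c_1 = (1)·(-15784) + (-1)·(-114558) + 1·70143 + (0)·(-80396) + (0)·(-37436) + (0)·(-426533) + (3)·(-38558) + (0)·(-84098) = 53243
  c_2 = (0)·(-15784) + (-1)·(-114558) + 0·70143 + (0)·(-80396) + (0)·(-37436) + (0)·(-426533) + (2)·(-38558) + (0)·(-84098) = 37442
  c_3 = (1)·(-15784) + (1)·(-114558) + 1·70143 + (0)·(-80396) + (-1)·(-37436) + (0)·(-426533) + (-1)·(-38558) + (0)·(-84098) = 15795
  c_4 = (0)·(-15784) + (0)·(-114558) + 0·70143 + (2)·(-80396) + (0)·(-37436) + (-1)·(-426533) + (0)·(-38558) + (2)·(-84098) = 97545
  c_5 = (-2)·(-15784) + (-2)·(-114558) + (-1)·(70143) + (0)·(-80396) + (1)·(-37436) + (0)·(-426533) + (3)·(-38558) + (0)·(-84098) = 37431
  c_6 = (0)·(-15784) + (0)·(-114558) + 0·70143 + (0)·(-80396) + (0)·(-37436) + (0)·(-426533) + (-1)·(-38558) + (0)·(-84098) = 38558
  c_7 = (0)·(-15784) + (0)·(-114558) + 0·70143 + (-1)·(-80396) + (0)·(-37436) + (0)·(-426533) + (0)·(-38558) + (0)·(-84098) = 80396
  c_8 = (0)·(-15784) + (2)·(-114558) + 0·70143 + (0)·(-80396) + (0)·(-37436) + (0)·(-426533) + (-4)·(-38558) + (-1)·(-84098) = 9214
Writing each c_i in base p = 7:
  c_1 = 53243 = 1·7^0 + 4·7^1 + 1·7^2 + 1·7^3 + 1·7^4 + 3·7^5
  c_2 = 37442 = 6·7^0 + 0·7^1 + 1·7^2 + 4·7^3 + 1·7^4 + 2·7^5
  c_3 = 15795 = 3·7^0 + 2·7^1 + 0·7^2 + 4·7^3 + 6·7^4
  c_4 = 97545 = 0·7^0 + 5·7^1 + 2·7^2 + 4·7^3 + 5·7^4 + 5·7^5
  c_5 = 37431 = 2·7^0 + 6·7^1 + 0·7^2 + 4·7^3 + 1·7^4 + 2·7^5
  c_6 = 38558 = 2·7^0 + 6·7^1 + 2·7^2 + 0·7^3 + 2·7^4 + 2·7^5
  c_7 = 80396 = 1·7^0 + 5·7^1 + 2·7^2 + 3·7^3 + 5·7^4 + 4·7^5
  c_8 = 9214 = 2·7^0 + 0·7^1 + 6·7^2 + 5·7^3 + 3·7^4
λ_0 = (1, 6, 3, 0, 2, 2, 1, 2)
λ_1 = (4, 0, 2, 5, 6, 6, 5, 0)
λ_2 = (1, 1, 0, 2, 0, 2, 2, 6)
λ_3 = (1, 4, 4, 4, 4, 0, 3, 5)
λ_4 = (1, 1, 6, 5, 1, 2, 5, 3)
λ_5 = (3, 2, 0, 5, 2, 2, 4, 0)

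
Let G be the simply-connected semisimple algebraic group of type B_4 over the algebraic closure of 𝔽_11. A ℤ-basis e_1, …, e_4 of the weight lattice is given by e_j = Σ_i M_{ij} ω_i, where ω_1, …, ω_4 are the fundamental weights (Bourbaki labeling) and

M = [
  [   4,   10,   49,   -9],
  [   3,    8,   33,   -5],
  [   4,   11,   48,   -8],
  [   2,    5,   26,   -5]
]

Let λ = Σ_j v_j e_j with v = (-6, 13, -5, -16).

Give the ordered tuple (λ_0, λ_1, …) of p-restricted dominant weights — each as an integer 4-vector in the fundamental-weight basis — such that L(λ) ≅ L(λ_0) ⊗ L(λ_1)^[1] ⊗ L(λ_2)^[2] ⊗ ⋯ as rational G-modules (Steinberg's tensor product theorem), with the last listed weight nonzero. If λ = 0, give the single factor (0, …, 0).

ω-coordinates c = M·v, v = (-6, 13, -5, -16):
  c_1 = (4)·(-6) + (10)·(13) + (49)·(-5) + (-9)·(-16) = 5
  c_2 = (3)·(-6) + (8)·(13) + (33)·(-5) + (-5)·(-16) = 1
  c_3 = (4)·(-6) + (11)·(13) + (48)·(-5) + (-8)·(-16) = 7
  c_4 = (2)·(-6) + (5)·(13) + (26)·(-5) + (-5)·(-16) = 3
p = 11; digits c_i = Σ_j d_{ij}·11^j, 0 ≤ d_{ij} < 11:
  c_1 = 5 = 5·11^0
  c_2 = 1 = 1·11^0
  c_3 = 7 = 7·11^0
  c_4 = 3 = 3·11^0
Factor λ_0 = (5, 1, 7, 3)

((5, 1, 7, 3),)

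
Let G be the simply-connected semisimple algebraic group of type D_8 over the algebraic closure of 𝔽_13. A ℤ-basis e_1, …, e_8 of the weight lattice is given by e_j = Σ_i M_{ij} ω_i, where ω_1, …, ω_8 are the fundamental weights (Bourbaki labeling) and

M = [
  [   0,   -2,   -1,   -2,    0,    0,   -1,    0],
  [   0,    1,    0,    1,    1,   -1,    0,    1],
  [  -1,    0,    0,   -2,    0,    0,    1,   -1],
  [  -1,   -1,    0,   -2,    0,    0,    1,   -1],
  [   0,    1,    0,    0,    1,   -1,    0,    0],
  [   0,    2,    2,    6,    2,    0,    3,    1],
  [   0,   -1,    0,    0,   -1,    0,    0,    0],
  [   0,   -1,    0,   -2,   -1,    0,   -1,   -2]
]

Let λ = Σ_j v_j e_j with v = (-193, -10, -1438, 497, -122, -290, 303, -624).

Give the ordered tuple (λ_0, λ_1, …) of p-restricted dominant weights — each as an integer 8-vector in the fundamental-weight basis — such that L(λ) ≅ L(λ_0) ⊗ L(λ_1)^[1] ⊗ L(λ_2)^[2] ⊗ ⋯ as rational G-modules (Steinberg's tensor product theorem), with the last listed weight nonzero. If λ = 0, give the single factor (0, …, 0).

Converting to the ω-basis (c_i = row i of M dotted with v = (-193, -10, -1438, 497, -122, -290, 303, -624)):
  c_1 = 0*-193 + -2*-10 + -1*-1438 + -2*497 + 0*-122 + 0*-290 + -1*303 + 0*-624 = 161
  c_2 = 0*-193 + 1*-10 + 0*-1438 + 1*497 + 1*-122 + -1*-290 + 0*303 + 1*-624 = 31
  c_3 = -1*-193 + 0*-10 + 0*-1438 + -2*497 + 0*-122 + 0*-290 + 1*303 + -1*-624 = 126
  c_4 = -1*-193 + -1*-10 + 0*-1438 + -2*497 + 0*-122 + 0*-290 + 1*303 + -1*-624 = 136
  c_5 = 0*-193 + 1*-10 + 0*-1438 + 0*497 + 1*-122 + -1*-290 + 0*303 + 0*-624 = 158
  c_6 = 0*-193 + 2*-10 + 2*-1438 + 6*497 + 2*-122 + 0*-290 + 3*303 + 1*-624 = 127
  c_7 = 0*-193 + -1*-10 + 0*-1438 + 0*497 + -1*-122 + 0*-290 + 0*303 + 0*-624 = 132
  c_8 = 0*-193 + -1*-10 + 0*-1438 + -2*497 + -1*-122 + 0*-290 + -1*303 + -2*-624 = 83
Writing each c_i in base p = 13:
  c_1 = 161 = 5·13^0 + 12·13^1
  c_2 = 31 = 5·13^0 + 2·13^1
  c_3 = 126 = 9·13^0 + 9·13^1
  c_4 = 136 = 6·13^0 + 10·13^1
  c_5 = 158 = 2·13^0 + 12·13^1
  c_6 = 127 = 10·13^0 + 9·13^1
  c_7 = 132 = 2·13^0 + 10·13^1
  c_8 = 83 = 5·13^0 + 6·13^1
Factor λ_0 = (5, 5, 9, 6, 2, 10, 2, 5)
Factor λ_1 = (12, 2, 9, 10, 12, 9, 10, 6)

((5, 5, 9, 6, 2, 10, 2, 5), (12, 2, 9, 10, 12, 9, 10, 6))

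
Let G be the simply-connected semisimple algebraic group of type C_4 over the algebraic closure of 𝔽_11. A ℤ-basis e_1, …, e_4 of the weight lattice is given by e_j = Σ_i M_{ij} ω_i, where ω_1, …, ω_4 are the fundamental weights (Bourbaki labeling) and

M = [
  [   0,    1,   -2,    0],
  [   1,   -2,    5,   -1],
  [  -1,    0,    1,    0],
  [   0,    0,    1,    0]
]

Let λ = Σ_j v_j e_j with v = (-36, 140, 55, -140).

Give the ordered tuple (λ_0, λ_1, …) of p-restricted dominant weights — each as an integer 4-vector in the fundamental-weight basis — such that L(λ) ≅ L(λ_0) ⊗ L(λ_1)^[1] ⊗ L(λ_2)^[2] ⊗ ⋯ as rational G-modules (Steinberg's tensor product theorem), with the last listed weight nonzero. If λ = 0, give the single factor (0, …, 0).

((8, 0, 3, 0), (2, 9, 8, 5))

In the fundamental-weight basis, λ has coordinates c = M·v (v = (-36, 140, 55, -140)):
  c_1 = (0)·(-36) + (1)·(140) + (-2)·(55) + (0)·(-140) = 30
  c_2 = (1)·(-36) + (-2)·(140) + (5)·(55) + (-1)·(-140) = 99
  c_3 = (-1)·(-36) + (0)·(140) + (1)·(55) + (0)·(-140) = 91
  c_4 = (0)·(-36) + (0)·(140) + (1)·(55) + (0)·(-140) = 55
Writing each c_i in base p = 11:
  c_1 = 30 = 8·11^0 + 2·11^1
  c_2 = 99 = 0·11^0 + 9·11^1
  c_3 = 91 = 3·11^0 + 8·11^1
  c_4 = 55 = 0·11^0 + 5·11^1
λ_0 = (8, 0, 3, 0)
λ_1 = (2, 9, 8, 5)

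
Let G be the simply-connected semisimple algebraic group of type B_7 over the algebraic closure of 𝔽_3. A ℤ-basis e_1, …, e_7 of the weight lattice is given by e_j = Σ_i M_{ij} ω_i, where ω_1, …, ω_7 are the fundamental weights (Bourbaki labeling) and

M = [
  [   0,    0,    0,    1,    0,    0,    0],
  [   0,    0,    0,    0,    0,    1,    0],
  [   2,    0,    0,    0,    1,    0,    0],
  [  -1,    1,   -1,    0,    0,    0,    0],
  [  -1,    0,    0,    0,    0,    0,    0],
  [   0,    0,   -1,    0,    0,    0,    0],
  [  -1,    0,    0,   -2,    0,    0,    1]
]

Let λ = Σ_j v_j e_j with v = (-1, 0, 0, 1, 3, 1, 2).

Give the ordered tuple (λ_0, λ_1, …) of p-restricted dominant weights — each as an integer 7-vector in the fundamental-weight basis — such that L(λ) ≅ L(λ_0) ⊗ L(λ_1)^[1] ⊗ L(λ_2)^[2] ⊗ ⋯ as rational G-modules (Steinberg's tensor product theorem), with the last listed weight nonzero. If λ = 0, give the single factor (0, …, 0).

((1, 1, 1, 1, 1, 0, 1),)

Compute c_i = Σ_j M_{ij} v_j with v = (-1, 0, 0, 1, 3, 1, 2):
  c_1 = (0)·(-1) + 0·0 + 0·0 + 1·1 + 0·3 + 0·1 + 0·2 = 1
  c_2 = (0)·(-1) + 0·0 + 0·0 + 0·1 + 0·3 + 1·1 + 0·2 = 1
  c_3 = (2)·(-1) + 0·0 + 0·0 + 0·1 + 1·3 + 0·1 + 0·2 = 1
  c_4 = (-1)·(-1) + 1·0 + (-1)·(0) + 0·1 + 0·3 + 0·1 + 0·2 = 1
  c_5 = (-1)·(-1) + 0·0 + 0·0 + 0·1 + 0·3 + 0·1 + 0·2 = 1
  c_6 = (0)·(-1) + 0·0 + (-1)·(0) + 0·1 + 0·3 + 0·1 + 0·2 = 0
  c_7 = (-1)·(-1) + 0·0 + 0·0 + (-2)·(1) + 0·3 + 0·1 + 1·2 = 1
Base-3 expansion of each c_i:
  c_1 = 1 = 1·3^0
  c_2 = 1 = 1·3^0
  c_3 = 1 = 1·3^0
  c_4 = 1 = 1·3^0
  c_5 = 1 = 1·3^0
  c_6 = 0
  c_7 = 1 = 1·3^0
λ_0 = (1, 1, 1, 1, 1, 0, 1)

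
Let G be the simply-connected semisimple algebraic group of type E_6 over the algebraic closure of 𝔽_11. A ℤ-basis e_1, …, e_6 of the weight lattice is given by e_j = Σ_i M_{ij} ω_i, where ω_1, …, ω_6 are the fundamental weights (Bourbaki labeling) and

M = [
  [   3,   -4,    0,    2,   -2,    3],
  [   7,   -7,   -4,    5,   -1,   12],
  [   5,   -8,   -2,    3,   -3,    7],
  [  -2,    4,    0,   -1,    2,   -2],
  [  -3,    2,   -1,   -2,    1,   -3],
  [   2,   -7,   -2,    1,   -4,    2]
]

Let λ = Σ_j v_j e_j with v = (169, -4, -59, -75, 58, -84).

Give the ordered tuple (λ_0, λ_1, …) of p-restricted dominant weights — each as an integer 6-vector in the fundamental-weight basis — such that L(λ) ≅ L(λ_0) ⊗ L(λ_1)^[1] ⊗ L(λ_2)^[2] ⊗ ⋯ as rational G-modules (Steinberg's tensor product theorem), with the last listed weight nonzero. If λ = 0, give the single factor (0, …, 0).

((5, 6, 8, 5, 4, 9),)

Converting to the ω-basis (c_i = row i of M dotted with v = (169, -4, -59, -75, 58, -84)):
  c_1 = 3·169 + (-4)·(-4) + (0)·(-59) + (2)·(-75) + (-2)·(58) + (3)·(-84) = 5
  c_2 = 7·169 + (-7)·(-4) + (-4)·(-59) + (5)·(-75) + (-1)·(58) + (12)·(-84) = 6
  c_3 = 5·169 + (-8)·(-4) + (-2)·(-59) + (3)·(-75) + (-3)·(58) + (7)·(-84) = 8
  c_4 = (-2)·(169) + (4)·(-4) + (0)·(-59) + (-1)·(-75) + 2·58 + (-2)·(-84) = 5
  c_5 = (-3)·(169) + (2)·(-4) + (-1)·(-59) + (-2)·(-75) + 1·58 + (-3)·(-84) = 4
  c_6 = 2·169 + (-7)·(-4) + (-2)·(-59) + (1)·(-75) + (-4)·(58) + (2)·(-84) = 9
p = 11; digits c_i = Σ_j d_{ij}·11^j, 0 ≤ d_{ij} < 11:
  c_1 = 5 = 5·11^0
  c_2 = 6 = 6·11^0
  c_3 = 8 = 8·11^0
  c_4 = 5 = 5·11^0
  c_5 = 4 = 4·11^0
  c_6 = 9 = 9·11^0
Factor λ_0 = (5, 6, 8, 5, 4, 9)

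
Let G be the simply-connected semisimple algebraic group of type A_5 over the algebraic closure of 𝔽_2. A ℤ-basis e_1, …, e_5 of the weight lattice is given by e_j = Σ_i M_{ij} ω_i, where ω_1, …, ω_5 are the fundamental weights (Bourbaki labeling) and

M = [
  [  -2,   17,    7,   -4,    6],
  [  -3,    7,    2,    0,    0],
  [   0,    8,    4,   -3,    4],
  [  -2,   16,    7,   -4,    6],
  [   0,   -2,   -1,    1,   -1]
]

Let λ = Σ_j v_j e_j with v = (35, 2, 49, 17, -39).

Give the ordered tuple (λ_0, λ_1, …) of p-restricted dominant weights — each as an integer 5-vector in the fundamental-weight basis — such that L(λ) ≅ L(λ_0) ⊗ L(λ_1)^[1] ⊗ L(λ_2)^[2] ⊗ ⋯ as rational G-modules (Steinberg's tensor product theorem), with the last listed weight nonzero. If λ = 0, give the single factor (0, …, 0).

ω-coordinates c = M·v, v = (35, 2, 49, 17, -39):
  c_1 = (-2)·(35) + (17)·(2) + (7)·(49) + (-4)·(17) + (6)·(-39) = 5
  c_2 = (-3)·(35) + (7)·(2) + (2)·(49) + (0)·(17) + (0)·(-39) = 7
  c_3 = (0)·(35) + (8)·(2) + (4)·(49) + (-3)·(17) + (4)·(-39) = 5
  c_4 = (-2)·(35) + (16)·(2) + (7)·(49) + (-4)·(17) + (6)·(-39) = 3
  c_5 = (0)·(35) + (-2)·(2) + (-1)·(49) + (1)·(17) + (-1)·(-39) = 3
Base-2 expansion of each c_i:
  c_1 = 5 = 1·2^0 + 0·2^1 + 1·2^2
  c_2 = 7 = 1·2^0 + 1·2^1 + 1·2^2
  c_3 = 5 = 1·2^0 + 0·2^1 + 1·2^2
  c_4 = 3 = 1·2^0 + 1·2^1
  c_5 = 3 = 1·2^0 + 1·2^1
λ_0 = (1, 1, 1, 1, 1)
λ_1 = (0, 1, 0, 1, 1)
λ_2 = (1, 1, 1, 0, 0)

((1, 1, 1, 1, 1), (0, 1, 0, 1, 1), (1, 1, 1, 0, 0))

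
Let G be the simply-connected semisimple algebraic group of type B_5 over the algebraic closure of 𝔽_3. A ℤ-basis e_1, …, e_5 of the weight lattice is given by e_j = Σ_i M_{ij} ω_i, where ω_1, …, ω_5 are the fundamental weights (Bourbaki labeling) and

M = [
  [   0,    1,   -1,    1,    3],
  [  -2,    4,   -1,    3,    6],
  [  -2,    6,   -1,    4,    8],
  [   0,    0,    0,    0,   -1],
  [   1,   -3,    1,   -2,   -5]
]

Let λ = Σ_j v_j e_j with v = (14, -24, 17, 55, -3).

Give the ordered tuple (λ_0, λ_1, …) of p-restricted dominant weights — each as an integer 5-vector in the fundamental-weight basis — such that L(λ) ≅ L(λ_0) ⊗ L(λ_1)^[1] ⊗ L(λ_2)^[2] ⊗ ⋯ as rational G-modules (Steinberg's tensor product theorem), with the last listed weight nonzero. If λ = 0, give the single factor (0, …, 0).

ω-coordinates c = M·v, v = (14, -24, 17, 55, -3):
  c_1 = 0·14 + (1)·(-24) + (-1)·(17) + 1·55 + (3)·(-3) = 5
  c_2 = (-2)·(14) + (4)·(-24) + (-1)·(17) + 3·55 + (6)·(-3) = 6
  c_3 = (-2)·(14) + (6)·(-24) + (-1)·(17) + 4·55 + (8)·(-3) = 7
  c_4 = 0·14 + (0)·(-24) + 0·17 + 0·55 + (-1)·(-3) = 3
  c_5 = 1·14 + (-3)·(-24) + 1·17 + (-2)·(55) + (-5)·(-3) = 8
Expand coordinatewise in base 3:
  c_1 = 5 = 2·3^0 + 1·3^1
  c_2 = 6 = 0·3^0 + 2·3^1
  c_3 = 7 = 1·3^0 + 2·3^1
  c_4 = 3 = 0·3^0 + 1·3^1
  c_5 = 8 = 2·3^0 + 2·3^1
Factor λ_0 = (2, 0, 1, 0, 2)
Factor λ_1 = (1, 2, 2, 1, 2)

((2, 0, 1, 0, 2), (1, 2, 2, 1, 2))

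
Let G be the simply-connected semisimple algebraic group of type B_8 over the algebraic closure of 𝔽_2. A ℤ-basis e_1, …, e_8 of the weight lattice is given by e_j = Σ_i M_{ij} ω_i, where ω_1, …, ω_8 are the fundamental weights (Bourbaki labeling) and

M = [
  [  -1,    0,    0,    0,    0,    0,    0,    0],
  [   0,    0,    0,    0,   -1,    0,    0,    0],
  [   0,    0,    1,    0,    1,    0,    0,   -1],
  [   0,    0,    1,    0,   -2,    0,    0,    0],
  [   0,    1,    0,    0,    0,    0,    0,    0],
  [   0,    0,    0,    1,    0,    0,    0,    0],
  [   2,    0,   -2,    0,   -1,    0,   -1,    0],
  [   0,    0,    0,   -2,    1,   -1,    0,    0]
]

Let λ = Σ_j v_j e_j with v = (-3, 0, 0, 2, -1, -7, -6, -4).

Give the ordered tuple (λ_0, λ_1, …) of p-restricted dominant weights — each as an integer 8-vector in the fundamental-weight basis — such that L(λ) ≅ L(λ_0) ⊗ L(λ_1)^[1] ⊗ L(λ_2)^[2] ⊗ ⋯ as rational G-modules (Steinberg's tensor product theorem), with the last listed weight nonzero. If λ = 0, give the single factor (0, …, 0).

((1, 1, 1, 0, 0, 0, 1, 0), (1, 0, 1, 1, 0, 1, 0, 1))

In the fundamental-weight basis, λ has coordinates c = M·v (v = (-3, 0, 0, 2, -1, -7, -6, -4)):
  c_1 = (-1)·(-3) + 0·0 + 0·0 + 0·2 + (0)·(-1) + (0)·(-7) + (0)·(-6) + (0)·(-4) = 3
  c_2 = (0)·(-3) + 0·0 + 0·0 + 0·2 + (-1)·(-1) + (0)·(-7) + (0)·(-6) + (0)·(-4) = 1
  c_3 = (0)·(-3) + 0·0 + 1·0 + 0·2 + (1)·(-1) + (0)·(-7) + (0)·(-6) + (-1)·(-4) = 3
  c_4 = (0)·(-3) + 0·0 + 1·0 + 0·2 + (-2)·(-1) + (0)·(-7) + (0)·(-6) + (0)·(-4) = 2
  c_5 = (0)·(-3) + 1·0 + 0·0 + 0·2 + (0)·(-1) + (0)·(-7) + (0)·(-6) + (0)·(-4) = 0
  c_6 = (0)·(-3) + 0·0 + 0·0 + 1·2 + (0)·(-1) + (0)·(-7) + (0)·(-6) + (0)·(-4) = 2
  c_7 = (2)·(-3) + 0·0 + (-2)·(0) + 0·2 + (-1)·(-1) + (0)·(-7) + (-1)·(-6) + (0)·(-4) = 1
  c_8 = (0)·(-3) + 0·0 + 0·0 + (-2)·(2) + (1)·(-1) + (-1)·(-7) + (0)·(-6) + (0)·(-4) = 2
Base-2 expansion of each c_i:
  c_1 = 3 = 1·2^0 + 1·2^1
  c_2 = 1 = 1·2^0
  c_3 = 3 = 1·2^0 + 1·2^1
  c_4 = 2 = 0·2^0 + 1·2^1
  c_5 = 0
  c_6 = 2 = 0·2^0 + 1·2^1
  c_7 = 1 = 1·2^0
  c_8 = 2 = 0·2^0 + 1·2^1
Factor λ_0 = (1, 1, 1, 0, 0, 0, 1, 0)
Factor λ_1 = (1, 0, 1, 1, 0, 1, 0, 1)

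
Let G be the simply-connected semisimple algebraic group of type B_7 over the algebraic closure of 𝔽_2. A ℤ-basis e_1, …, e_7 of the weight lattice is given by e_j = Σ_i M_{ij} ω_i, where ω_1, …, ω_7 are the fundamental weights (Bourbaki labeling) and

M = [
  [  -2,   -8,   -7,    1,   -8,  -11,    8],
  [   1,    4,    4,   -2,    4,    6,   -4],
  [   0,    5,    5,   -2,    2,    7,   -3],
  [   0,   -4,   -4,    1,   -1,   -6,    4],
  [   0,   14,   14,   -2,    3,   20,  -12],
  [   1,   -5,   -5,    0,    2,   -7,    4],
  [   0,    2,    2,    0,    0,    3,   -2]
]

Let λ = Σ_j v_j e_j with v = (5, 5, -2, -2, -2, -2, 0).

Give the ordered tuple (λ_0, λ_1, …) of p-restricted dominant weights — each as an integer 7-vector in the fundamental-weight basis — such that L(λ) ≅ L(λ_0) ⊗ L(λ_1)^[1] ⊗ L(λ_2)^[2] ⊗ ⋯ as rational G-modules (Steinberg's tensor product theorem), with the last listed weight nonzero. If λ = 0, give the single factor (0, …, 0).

((0, 1, 1, 0, 0, 0, 0),)

In the fundamental-weight basis, λ has coordinates c = M·v (v = (5, 5, -2, -2, -2, -2, 0)):
  c_1 = -2*5 + -8*5 + -7*-2 + 1*-2 + -8*-2 + -11*-2 + 8*0 = 0
  c_2 = 1*5 + 4*5 + 4*-2 + -2*-2 + 4*-2 + 6*-2 + -4*0 = 1
  c_3 = 0*5 + 5*5 + 5*-2 + -2*-2 + 2*-2 + 7*-2 + -3*0 = 1
  c_4 = 0*5 + -4*5 + -4*-2 + 1*-2 + -1*-2 + -6*-2 + 4*0 = 0
  c_5 = 0*5 + 14*5 + 14*-2 + -2*-2 + 3*-2 + 20*-2 + -12*0 = 0
  c_6 = 1*5 + -5*5 + -5*-2 + 0*-2 + 2*-2 + -7*-2 + 4*0 = 0
  c_7 = 0*5 + 2*5 + 2*-2 + 0*-2 + 0*-2 + 3*-2 + -2*0 = 0
p = 2; digits c_i = Σ_j d_{ij}·2^j, 0 ≤ d_{ij} < 2:
  c_1 = 0
  c_2 = 1 = 1·2^0
  c_3 = 1 = 1·2^0
  c_4 = 0
  c_5 = 0
  c_6 = 0
  c_7 = 0
Factor λ_0 = (0, 1, 1, 0, 0, 0, 0)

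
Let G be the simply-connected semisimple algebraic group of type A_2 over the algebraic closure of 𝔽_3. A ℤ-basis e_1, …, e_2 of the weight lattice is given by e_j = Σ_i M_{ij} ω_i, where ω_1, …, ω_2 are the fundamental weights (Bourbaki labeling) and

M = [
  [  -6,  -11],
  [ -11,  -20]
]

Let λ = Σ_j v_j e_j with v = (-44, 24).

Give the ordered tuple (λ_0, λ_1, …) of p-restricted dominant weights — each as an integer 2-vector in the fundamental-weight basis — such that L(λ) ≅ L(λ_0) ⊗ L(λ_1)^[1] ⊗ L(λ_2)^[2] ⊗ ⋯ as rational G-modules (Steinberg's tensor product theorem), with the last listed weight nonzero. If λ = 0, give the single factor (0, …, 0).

((0, 1), (0, 1))

Compute c_i = Σ_j M_{ij} v_j with v = (-44, 24):
  c_1 = -6*-44 + -11*24 = 0
  c_2 = -11*-44 + -20*24 = 4
Base-3 expansion of each c_i:
  c_1 = 0
  c_2 = 4 = 1·3^0 + 1·3^1
λ_0 = (0, 1)
λ_1 = (0, 1)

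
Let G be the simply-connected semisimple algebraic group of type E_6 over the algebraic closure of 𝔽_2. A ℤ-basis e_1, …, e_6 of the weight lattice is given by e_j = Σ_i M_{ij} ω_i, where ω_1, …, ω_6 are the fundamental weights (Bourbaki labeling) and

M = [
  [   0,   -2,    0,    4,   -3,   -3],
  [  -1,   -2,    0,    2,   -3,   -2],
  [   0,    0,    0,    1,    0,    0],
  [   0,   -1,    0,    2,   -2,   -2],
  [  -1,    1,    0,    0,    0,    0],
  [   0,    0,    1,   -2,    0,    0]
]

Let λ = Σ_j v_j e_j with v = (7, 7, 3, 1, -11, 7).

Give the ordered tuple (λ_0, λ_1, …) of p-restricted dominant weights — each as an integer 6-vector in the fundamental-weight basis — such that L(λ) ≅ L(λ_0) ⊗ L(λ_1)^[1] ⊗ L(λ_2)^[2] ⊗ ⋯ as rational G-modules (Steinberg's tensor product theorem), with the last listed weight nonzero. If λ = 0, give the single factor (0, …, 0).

In the fundamental-weight basis, λ has coordinates c = M·v (v = (7, 7, 3, 1, -11, 7)):
  c_1 = (0)·(7) + (-2)·(7) + (0)·(3) + (4)·(1) + (-3)·(-11) + (-3)·(7) = 2
  c_2 = (-1)·(7) + (-2)·(7) + (0)·(3) + (2)·(1) + (-3)·(-11) + (-2)·(7) = 0
  c_3 = (0)·(7) + (0)·(7) + (0)·(3) + (1)·(1) + (0)·(-11) + (0)·(7) = 1
  c_4 = (0)·(7) + (-1)·(7) + (0)·(3) + (2)·(1) + (-2)·(-11) + (-2)·(7) = 3
  c_5 = (-1)·(7) + (1)·(7) + (0)·(3) + (0)·(1) + (0)·(-11) + (0)·(7) = 0
  c_6 = (0)·(7) + (0)·(7) + (1)·(3) + (-2)·(1) + (0)·(-11) + (0)·(7) = 1
p = 2; digits c_i = Σ_j d_{ij}·2^j, 0 ≤ d_{ij} < 2:
  c_1 = 2 = 0·2^0 + 1·2^1
  c_2 = 0
  c_3 = 1 = 1·2^0
  c_4 = 3 = 1·2^0 + 1·2^1
  c_5 = 0
  c_6 = 1 = 1·2^0
Factor λ_0 = (0, 0, 1, 1, 0, 1)
Factor λ_1 = (1, 0, 0, 1, 0, 0)

((0, 0, 1, 1, 0, 1), (1, 0, 0, 1, 0, 0))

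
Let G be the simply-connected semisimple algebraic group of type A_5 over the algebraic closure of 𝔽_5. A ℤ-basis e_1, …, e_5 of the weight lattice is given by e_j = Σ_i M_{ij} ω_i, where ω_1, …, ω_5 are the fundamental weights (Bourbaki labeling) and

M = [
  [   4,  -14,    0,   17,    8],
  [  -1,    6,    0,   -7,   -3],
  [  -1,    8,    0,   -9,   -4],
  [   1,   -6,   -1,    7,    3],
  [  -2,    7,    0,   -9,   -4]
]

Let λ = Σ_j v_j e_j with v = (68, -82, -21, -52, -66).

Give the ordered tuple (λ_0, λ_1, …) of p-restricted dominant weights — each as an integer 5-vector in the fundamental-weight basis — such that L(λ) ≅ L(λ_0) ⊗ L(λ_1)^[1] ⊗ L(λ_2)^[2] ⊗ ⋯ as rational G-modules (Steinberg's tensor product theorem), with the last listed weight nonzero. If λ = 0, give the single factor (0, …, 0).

ω-coordinates c = M·v, v = (68, -82, -21, -52, -66):
  c_1 = 4·68 + (-14)·(-82) + (0)·(-21) + (17)·(-52) + (8)·(-66) = 8
  c_2 = (-1)·(68) + (6)·(-82) + (0)·(-21) + (-7)·(-52) + (-3)·(-66) = 2
  c_3 = (-1)·(68) + (8)·(-82) + (0)·(-21) + (-9)·(-52) + (-4)·(-66) = 8
  c_4 = 1·68 + (-6)·(-82) + (-1)·(-21) + (7)·(-52) + (3)·(-66) = 19
  c_5 = (-2)·(68) + (7)·(-82) + (0)·(-21) + (-9)·(-52) + (-4)·(-66) = 22
Expand coordinatewise in base 5:
  c_1 = 8 = 3·5^0 + 1·5^1
  c_2 = 2 = 2·5^0
  c_3 = 8 = 3·5^0 + 1·5^1
  c_4 = 19 = 4·5^0 + 3·5^1
  c_5 = 22 = 2·5^0 + 4·5^1
λ_0 = (3, 2, 3, 4, 2)
λ_1 = (1, 0, 1, 3, 4)

((3, 2, 3, 4, 2), (1, 0, 1, 3, 4))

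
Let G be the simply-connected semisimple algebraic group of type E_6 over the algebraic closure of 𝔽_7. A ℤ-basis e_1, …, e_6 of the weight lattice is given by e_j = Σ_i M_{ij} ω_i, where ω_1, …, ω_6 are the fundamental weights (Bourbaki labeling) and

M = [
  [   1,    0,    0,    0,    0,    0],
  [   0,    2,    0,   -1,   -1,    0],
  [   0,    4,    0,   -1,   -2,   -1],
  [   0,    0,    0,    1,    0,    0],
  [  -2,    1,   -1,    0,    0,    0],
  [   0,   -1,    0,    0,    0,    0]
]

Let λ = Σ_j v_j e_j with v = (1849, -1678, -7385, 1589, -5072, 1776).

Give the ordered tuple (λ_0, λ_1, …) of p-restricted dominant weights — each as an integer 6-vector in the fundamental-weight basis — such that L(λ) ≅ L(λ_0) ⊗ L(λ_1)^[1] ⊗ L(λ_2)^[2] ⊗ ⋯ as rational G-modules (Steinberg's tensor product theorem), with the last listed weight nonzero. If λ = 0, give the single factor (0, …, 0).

((1, 1, 4, 0, 0, 5), (5, 4, 2, 3, 0, 1), (2, 2, 1, 4, 6, 6), (5, 0, 0, 4, 5, 4))

In the fundamental-weight basis, λ has coordinates c = M·v (v = (1849, -1678, -7385, 1589, -5072, 1776)):
  c_1 = (1)·(1849) + (0)·(-1678) + (0)·(-7385) + (0)·(1589) + (0)·(-5072) + (0)·(1776) = 1849
  c_2 = (0)·(1849) + (2)·(-1678) + (0)·(-7385) + (-1)·(1589) + (-1)·(-5072) + (0)·(1776) = 127
  c_3 = (0)·(1849) + (4)·(-1678) + (0)·(-7385) + (-1)·(1589) + (-2)·(-5072) + (-1)·(1776) = 67
  c_4 = (0)·(1849) + (0)·(-1678) + (0)·(-7385) + (1)·(1589) + (0)·(-5072) + (0)·(1776) = 1589
  c_5 = (-2)·(1849) + (1)·(-1678) + (-1)·(-7385) + (0)·(1589) + (0)·(-5072) + (0)·(1776) = 2009
  c_6 = (0)·(1849) + (-1)·(-1678) + (0)·(-7385) + (0)·(1589) + (0)·(-5072) + (0)·(1776) = 1678
Expand coordinatewise in base 7:
  c_1 = 1849 = 1·7^0 + 5·7^1 + 2·7^2 + 5·7^3
  c_2 = 127 = 1·7^0 + 4·7^1 + 2·7^2
  c_3 = 67 = 4·7^0 + 2·7^1 + 1·7^2
  c_4 = 1589 = 0·7^0 + 3·7^1 + 4·7^2 + 4·7^3
  c_5 = 2009 = 0·7^0 + 0·7^1 + 6·7^2 + 5·7^3
  c_6 = 1678 = 5·7^0 + 1·7^1 + 6·7^2 + 4·7^3
Factor λ_0 = (1, 1, 4, 0, 0, 5)
Factor λ_1 = (5, 4, 2, 3, 0, 1)
Factor λ_2 = (2, 2, 1, 4, 6, 6)
Factor λ_3 = (5, 0, 0, 4, 5, 4)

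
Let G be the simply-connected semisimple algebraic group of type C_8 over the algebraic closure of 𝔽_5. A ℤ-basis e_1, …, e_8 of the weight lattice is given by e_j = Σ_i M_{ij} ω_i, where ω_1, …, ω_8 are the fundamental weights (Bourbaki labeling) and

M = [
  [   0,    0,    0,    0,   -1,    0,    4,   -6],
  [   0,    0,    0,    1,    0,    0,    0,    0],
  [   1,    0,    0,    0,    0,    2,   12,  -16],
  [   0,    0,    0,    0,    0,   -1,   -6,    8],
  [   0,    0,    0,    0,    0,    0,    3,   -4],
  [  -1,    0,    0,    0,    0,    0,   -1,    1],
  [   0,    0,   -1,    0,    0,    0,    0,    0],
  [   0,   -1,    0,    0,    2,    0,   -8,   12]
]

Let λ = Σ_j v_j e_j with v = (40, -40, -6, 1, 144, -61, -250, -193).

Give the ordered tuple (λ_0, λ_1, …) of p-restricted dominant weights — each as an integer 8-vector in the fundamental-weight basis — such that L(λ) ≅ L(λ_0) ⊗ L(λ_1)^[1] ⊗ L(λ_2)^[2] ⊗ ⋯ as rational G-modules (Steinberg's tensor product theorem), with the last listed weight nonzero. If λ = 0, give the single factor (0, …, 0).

((4, 1, 1, 2, 2, 2, 1, 2), (2, 0, 1, 3, 4, 3, 1, 2))

ω-coordinates c = M·v, v = (40, -40, -6, 1, 144, -61, -250, -193):
  c_1 = 0·40 + (0)·(-40) + (0)·(-6) + 0·1 + (-1)·(144) + (0)·(-61) + (4)·(-250) + (-6)·(-193) = 14
  c_2 = 0·40 + (0)·(-40) + (0)·(-6) + 1·1 + 0·144 + (0)·(-61) + (0)·(-250) + (0)·(-193) = 1
  c_3 = 1·40 + (0)·(-40) + (0)·(-6) + 0·1 + 0·144 + (2)·(-61) + (12)·(-250) + (-16)·(-193) = 6
  c_4 = 0·40 + (0)·(-40) + (0)·(-6) + 0·1 + 0·144 + (-1)·(-61) + (-6)·(-250) + (8)·(-193) = 17
  c_5 = 0·40 + (0)·(-40) + (0)·(-6) + 0·1 + 0·144 + (0)·(-61) + (3)·(-250) + (-4)·(-193) = 22
  c_6 = (-1)·(40) + (0)·(-40) + (0)·(-6) + 0·1 + 0·144 + (0)·(-61) + (-1)·(-250) + (1)·(-193) = 17
  c_7 = 0·40 + (0)·(-40) + (-1)·(-6) + 0·1 + 0·144 + (0)·(-61) + (0)·(-250) + (0)·(-193) = 6
  c_8 = 0·40 + (-1)·(-40) + (0)·(-6) + 0·1 + 2·144 + (0)·(-61) + (-8)·(-250) + (12)·(-193) = 12
Expand coordinatewise in base 5:
  c_1 = 14 = 4·5^0 + 2·5^1
  c_2 = 1 = 1·5^0
  c_3 = 6 = 1·5^0 + 1·5^1
  c_4 = 17 = 2·5^0 + 3·5^1
  c_5 = 22 = 2·5^0 + 4·5^1
  c_6 = 17 = 2·5^0 + 3·5^1
  c_7 = 6 = 1·5^0 + 1·5^1
  c_8 = 12 = 2·5^0 + 2·5^1
λ_0 = (4, 1, 1, 2, 2, 2, 1, 2)
λ_1 = (2, 0, 1, 3, 4, 3, 1, 2)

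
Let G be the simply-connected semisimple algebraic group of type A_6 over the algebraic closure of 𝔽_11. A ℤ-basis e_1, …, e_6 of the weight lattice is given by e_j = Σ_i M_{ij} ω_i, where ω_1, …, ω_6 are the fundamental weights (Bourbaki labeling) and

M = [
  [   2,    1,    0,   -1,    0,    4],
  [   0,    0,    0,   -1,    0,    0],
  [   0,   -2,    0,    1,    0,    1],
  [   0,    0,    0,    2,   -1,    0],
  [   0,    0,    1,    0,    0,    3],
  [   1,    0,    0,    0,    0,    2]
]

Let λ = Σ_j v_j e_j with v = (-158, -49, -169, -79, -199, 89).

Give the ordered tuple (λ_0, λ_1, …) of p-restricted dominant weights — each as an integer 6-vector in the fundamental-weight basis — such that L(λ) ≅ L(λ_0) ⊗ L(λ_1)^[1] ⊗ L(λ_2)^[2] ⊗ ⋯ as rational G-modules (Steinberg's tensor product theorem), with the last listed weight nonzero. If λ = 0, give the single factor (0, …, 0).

((4, 2, 9, 8, 10, 9), (6, 7, 9, 3, 8, 1))

ω-coordinates c = M·v, v = (-158, -49, -169, -79, -199, 89):
  c_1 = (2)·(-158) + (1)·(-49) + (0)·(-169) + (-1)·(-79) + (0)·(-199) + 4·89 = 70
  c_2 = (0)·(-158) + (0)·(-49) + (0)·(-169) + (-1)·(-79) + (0)·(-199) + 0·89 = 79
  c_3 = (0)·(-158) + (-2)·(-49) + (0)·(-169) + (1)·(-79) + (0)·(-199) + 1·89 = 108
  c_4 = (0)·(-158) + (0)·(-49) + (0)·(-169) + (2)·(-79) + (-1)·(-199) + 0·89 = 41
  c_5 = (0)·(-158) + (0)·(-49) + (1)·(-169) + (0)·(-79) + (0)·(-199) + 3·89 = 98
  c_6 = (1)·(-158) + (0)·(-49) + (0)·(-169) + (0)·(-79) + (0)·(-199) + 2·89 = 20
Base-11 expansion of each c_i:
  c_1 = 70 = 4·11^0 + 6·11^1
  c_2 = 79 = 2·11^0 + 7·11^1
  c_3 = 108 = 9·11^0 + 9·11^1
  c_4 = 41 = 8·11^0 + 3·11^1
  c_5 = 98 = 10·11^0 + 8·11^1
  c_6 = 20 = 9·11^0 + 1·11^1
p-restricted factor λ_0 = (4, 2, 9, 8, 10, 9)
p-restricted factor λ_1 = (6, 7, 9, 3, 8, 1)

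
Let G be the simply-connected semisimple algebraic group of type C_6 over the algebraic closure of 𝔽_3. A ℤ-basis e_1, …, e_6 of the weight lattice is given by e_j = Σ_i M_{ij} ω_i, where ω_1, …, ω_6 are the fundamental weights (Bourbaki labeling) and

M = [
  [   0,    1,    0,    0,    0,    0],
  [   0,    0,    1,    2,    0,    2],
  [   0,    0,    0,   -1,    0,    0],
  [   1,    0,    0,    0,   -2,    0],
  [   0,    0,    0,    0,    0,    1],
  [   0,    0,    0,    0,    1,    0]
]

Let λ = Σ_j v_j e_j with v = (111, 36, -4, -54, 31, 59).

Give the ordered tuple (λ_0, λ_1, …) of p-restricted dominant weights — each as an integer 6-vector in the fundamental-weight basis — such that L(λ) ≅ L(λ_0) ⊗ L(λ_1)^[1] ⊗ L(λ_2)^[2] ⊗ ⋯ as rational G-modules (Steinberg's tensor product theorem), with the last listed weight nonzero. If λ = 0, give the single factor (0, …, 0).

((0, 0, 0, 1, 2, 1), (0, 2, 0, 1, 1, 1), (1, 0, 0, 2, 0, 0), (1, 0, 2, 1, 2, 1))

Change of basis e → ω: c = M·v where v = (111, 36, -4, -54, 31, 59):
  c_1 = 0*111 + 1*36 + 0*-4 + 0*-54 + 0*31 + 0*59 = 36
  c_2 = 0*111 + 0*36 + 1*-4 + 2*-54 + 0*31 + 2*59 = 6
  c_3 = 0*111 + 0*36 + 0*-4 + -1*-54 + 0*31 + 0*59 = 54
  c_4 = 1*111 + 0*36 + 0*-4 + 0*-54 + -2*31 + 0*59 = 49
  c_5 = 0*111 + 0*36 + 0*-4 + 0*-54 + 0*31 + 1*59 = 59
  c_6 = 0*111 + 0*36 + 0*-4 + 0*-54 + 1*31 + 0*59 = 31
Expand coordinatewise in base 3:
  c_1 = 36 = 0·3^0 + 0·3^1 + 1·3^2 + 1·3^3
  c_2 = 6 = 0·3^0 + 2·3^1
  c_3 = 54 = 0·3^0 + 0·3^1 + 0·3^2 + 2·3^3
  c_4 = 49 = 1·3^0 + 1·3^1 + 2·3^2 + 1·3^3
  c_5 = 59 = 2·3^0 + 1·3^1 + 0·3^2 + 2·3^3
  c_6 = 31 = 1·3^0 + 1·3^1 + 0·3^2 + 1·3^3
Factor λ_0 = (0, 0, 0, 1, 2, 1)
Factor λ_1 = (0, 2, 0, 1, 1, 1)
Factor λ_2 = (1, 0, 0, 2, 0, 0)
Factor λ_3 = (1, 0, 2, 1, 2, 1)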